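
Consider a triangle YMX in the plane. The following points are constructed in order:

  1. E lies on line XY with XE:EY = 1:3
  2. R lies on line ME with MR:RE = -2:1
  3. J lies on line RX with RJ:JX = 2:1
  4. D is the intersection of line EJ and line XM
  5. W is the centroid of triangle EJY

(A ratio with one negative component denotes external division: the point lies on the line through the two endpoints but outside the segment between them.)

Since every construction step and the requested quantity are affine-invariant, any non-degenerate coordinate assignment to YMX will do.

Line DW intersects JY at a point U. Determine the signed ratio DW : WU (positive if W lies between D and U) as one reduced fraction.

Assign Y = (0, 0), M = (1, 0), X = (0, 1) — the answer is frame-independent, so this choice is without loss of generality.
1. E lies on line XY with XE:EY = 1:3 ⇒ E = (0, 3/4)
2. R lies on line ME with MR:RE = -2:1 ⇒ R = (-1, 3/2)
3. J lies on line RX with RJ:JX = 2:1 ⇒ J = (-1/3, 7/6)
4. D is the intersection of line EJ and line XM ⇒ D = (-1, 2)
5. W is the centroid of triangle EJY ⇒ W = (-1/9, 23/36)
line DW meets JY at U = (-5/21, 5/6)
W = D + t·(U−D) with t = 7/6, so DW:WU = 7/6:-1/6

DW:WU = -7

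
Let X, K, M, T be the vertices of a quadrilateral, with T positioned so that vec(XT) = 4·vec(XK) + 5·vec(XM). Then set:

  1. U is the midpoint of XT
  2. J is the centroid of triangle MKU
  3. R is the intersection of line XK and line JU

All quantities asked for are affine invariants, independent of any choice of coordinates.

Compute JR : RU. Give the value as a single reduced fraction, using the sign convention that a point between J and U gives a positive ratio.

JR:RU = -7/15

Work in coordinates with X = (0, 0), K = (1, 0), M = (0, 1), T = (4, 5).
1. U is the midpoint of XT ⇒ U = (2, 5/2)
2. J is the centroid of triangle MKU ⇒ J = (1, 7/6)
3. R is the intersection of line XK and line JU ⇒ R = (1/8, 0)
R = J + t·(U−J) with t = -7/8, so JR:RU = t:(1−t) = -7/8:15/8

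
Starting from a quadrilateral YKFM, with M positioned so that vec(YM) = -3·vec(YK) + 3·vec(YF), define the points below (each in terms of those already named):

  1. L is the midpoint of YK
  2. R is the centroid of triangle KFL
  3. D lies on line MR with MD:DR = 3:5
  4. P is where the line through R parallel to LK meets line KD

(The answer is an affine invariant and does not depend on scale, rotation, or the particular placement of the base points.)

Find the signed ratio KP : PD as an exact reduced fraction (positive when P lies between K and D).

KP:PD = 1/5

Assign Y = (0, 0), K = (1, 0), F = (0, 1), M = (-3, 3) — the answer is frame-independent, so this choice is without loss of generality.
1. L is the midpoint of YK ⇒ L = (1/2, 0)
2. R is the centroid of triangle KFL ⇒ R = (1/2, 1/3)
3. D lies on line MR with MD:DR = 3:5 ⇒ D = (-27/16, 2)
4. P is where the line through R parallel to LK meets line KD ⇒ P = (53/96, 1/3)
P = K + t·(D−K) with t = 1/6, so KP:PD = t:(1−t) = 1/6:5/6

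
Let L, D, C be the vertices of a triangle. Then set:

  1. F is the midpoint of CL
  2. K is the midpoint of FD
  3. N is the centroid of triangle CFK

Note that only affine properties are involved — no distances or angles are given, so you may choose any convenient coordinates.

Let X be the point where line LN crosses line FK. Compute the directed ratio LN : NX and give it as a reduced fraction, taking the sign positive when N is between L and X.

LN:NX = -4

Work in coordinates with L = (0, 0), D = (1, 0), C = (0, 1).
1. F is the midpoint of CL ⇒ F = (0, 1/2)
2. K is the midpoint of FD ⇒ K = (1/2, 1/4)
3. N is the centroid of triangle CFK ⇒ N = (1/6, 7/12)
line LN meets FK at X = (1/8, 7/16)
N = L + t·(X−L) with t = 4/3, so LN:NX = 4/3:-1/3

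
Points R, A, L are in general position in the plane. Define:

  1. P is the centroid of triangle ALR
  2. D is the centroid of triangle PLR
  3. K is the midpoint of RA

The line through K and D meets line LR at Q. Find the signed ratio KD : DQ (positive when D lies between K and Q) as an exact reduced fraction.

Assign R = (0, 0), A = (1, 0), L = (0, 1) — the answer is frame-independent, so this choice is without loss of generality.
1. P is the centroid of triangle ALR ⇒ P = (1/3, 1/3)
2. D is the centroid of triangle PLR ⇒ D = (1/9, 4/9)
3. K is the midpoint of RA ⇒ K = (1/2, 0)
line KD meets LR at Q = (0, 4/7)
D = K + t·(Q−K) with t = 7/9, so KD:DQ = 7/9:2/9

KD:DQ = 7/2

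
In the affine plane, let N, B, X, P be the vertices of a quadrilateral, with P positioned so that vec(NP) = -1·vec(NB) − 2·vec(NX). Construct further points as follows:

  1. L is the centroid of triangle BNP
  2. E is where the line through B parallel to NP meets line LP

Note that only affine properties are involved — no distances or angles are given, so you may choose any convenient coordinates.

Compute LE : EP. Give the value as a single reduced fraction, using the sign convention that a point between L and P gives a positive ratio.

LE:EP = -2/3

Assign N = (0, 0), B = (1, 0), X = (0, 1), P = (-1, -2) — the answer is frame-independent, so this choice is without loss of generality.
1. L is the centroid of triangle BNP ⇒ L = (0, -2/3)
2. E is where the line through B parallel to NP meets line LP ⇒ E = (2, 2)
E = L + t·(P−L) with t = -2, so LE:EP = t:(1−t) = -2:3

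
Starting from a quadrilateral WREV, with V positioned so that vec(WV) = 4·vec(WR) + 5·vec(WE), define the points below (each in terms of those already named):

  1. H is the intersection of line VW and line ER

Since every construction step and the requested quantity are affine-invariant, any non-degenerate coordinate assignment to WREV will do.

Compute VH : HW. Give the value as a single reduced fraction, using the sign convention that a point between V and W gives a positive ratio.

VH:HW = 8

Choose coordinates W = (0, 0), R = (1, 0), E = (0, 1), V = (4, 5).
1. H is the intersection of line VW and line ER ⇒ H = (4/9, 5/9)
H = V + t·(W−V) with t = 8/9, so VH:HW = t:(1−t) = 8/9:1/9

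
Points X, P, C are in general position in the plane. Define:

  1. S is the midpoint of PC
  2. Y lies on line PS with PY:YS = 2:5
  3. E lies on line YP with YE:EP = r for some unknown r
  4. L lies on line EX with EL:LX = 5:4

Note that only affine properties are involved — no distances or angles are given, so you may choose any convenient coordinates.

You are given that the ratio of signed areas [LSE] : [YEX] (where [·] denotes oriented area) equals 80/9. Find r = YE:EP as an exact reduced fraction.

r = 1/5

Set X = (0, 0), P = (1, 0), C = (0, 1); any affine frame gives the same invariant.
1. S is the midpoint of PC ⇒ S = (1/2, 1/2)
2. Y lies on line PS with PY:YS = 2:5 ⇒ Y = (6/7, 1/7)
3. With YE:EP = r, write λ = r/(r+1) so E = Y + λ·(P−Y); E is affine-linear in λ
4. L lies on line EX with EL:LX = 5:4 ⇒ L is an affine combination of earlier points and hence also affine-linear in λ
Every point depending on E is an affine combination of E and λ-independent points, so each such coordinate is linear in λ; the λ² term in each signed area is a multiple of (P−Y)×(P−Y) = 0, so 2·[LSE] and 2·[YEX] are each linear in λ. Evaluating at λ=0 and λ=1:
  2·[LSE] = -5/63·λ − 25/126,   2·[YEX] = -1/7·λ
So [LSE]:[YEX] = (-5/63·λ − 25/126) / (-1/7·λ). Setting this equal to 80/9:
  -5/63·λ − 25/126 = 80/9·(-1/7·λ)  ⇒  λ = 1/6
Then r = λ/(1−λ) = (1/6)/(5/6) = 1/5. Check: with r = 1/5, E = (37/42, 5/42) and [LSE]:[YEX] = 80/9 as required.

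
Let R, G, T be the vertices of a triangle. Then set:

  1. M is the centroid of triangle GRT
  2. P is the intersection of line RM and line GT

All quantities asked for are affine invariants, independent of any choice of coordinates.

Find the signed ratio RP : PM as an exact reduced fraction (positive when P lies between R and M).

RP:PM = -3

Choose coordinates R = (0, 0), G = (1, 0), T = (0, 1).
1. M is the centroid of triangle GRT ⇒ M = (1/3, 1/3)
2. P is the intersection of line RM and line GT ⇒ P = (1/2, 1/2)
P = R + t·(M−R) with t = 3/2, so RP:PM = t:(1−t) = 3/2:-1/2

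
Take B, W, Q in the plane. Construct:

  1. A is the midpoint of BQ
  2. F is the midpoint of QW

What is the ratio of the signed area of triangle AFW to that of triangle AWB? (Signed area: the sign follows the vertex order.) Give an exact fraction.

[AFW]:[AWB] = 1/2

Set B = (0, 0), W = (1, 0), Q = (0, 1); any affine frame gives the same invariant.
1. A is the midpoint of BQ ⇒ A = (0, 1/2)
2. F is the midpoint of QW ⇒ F = (1/2, 1/2)
2·[AFW] = -1/4, 2·[AWB] = -1/2
[AFW]:[AWB] = -1/4:-1/2 = 1/2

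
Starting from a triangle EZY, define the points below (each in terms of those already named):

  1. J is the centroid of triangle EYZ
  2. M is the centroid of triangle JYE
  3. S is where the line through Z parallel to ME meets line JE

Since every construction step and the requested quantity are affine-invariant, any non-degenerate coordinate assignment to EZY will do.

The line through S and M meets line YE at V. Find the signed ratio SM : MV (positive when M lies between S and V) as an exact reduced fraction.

SM:MV = 11

Assign E = (0, 0), Z = (1, 0), Y = (0, 1) — the answer is frame-independent, so this choice is without loss of generality.
1. J is the centroid of triangle EYZ ⇒ J = (1/3, 1/3)
2. M is the centroid of triangle JYE ⇒ M = (1/9, 4/9)
3. S is where the line through Z parallel to ME meets line JE ⇒ S = (4/3, 4/3)
line SM meets YE at V = (0, 4/11)
M = S + t·(V−S) with t = 11/12, so SM:MV = 11/12:1/12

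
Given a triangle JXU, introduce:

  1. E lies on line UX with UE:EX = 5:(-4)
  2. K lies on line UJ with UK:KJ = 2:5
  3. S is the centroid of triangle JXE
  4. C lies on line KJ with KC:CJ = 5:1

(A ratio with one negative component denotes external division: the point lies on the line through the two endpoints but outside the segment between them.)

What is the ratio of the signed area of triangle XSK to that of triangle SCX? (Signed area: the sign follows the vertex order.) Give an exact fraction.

Work in coordinates with J = (0, 0), X = (1, 0), U = (0, 1).
1. E lies on line UX with UE:EX = 5:(-4) ⇒ E = (5, -4)
2. K lies on line UJ with UK:KJ = 2:5 ⇒ K = (0, 5/7)
3. S is the centroid of triangle JXE ⇒ S = (2, -4/3)
4. C lies on line KJ with KC:CJ = 5:1 ⇒ C = (0, 5/42)
2·[XSK] = -13/21, 2·[SCX] = -17/14
[XSK]:[SCX] = -13/21:-17/14 = 26/51

[XSK]:[SCX] = 26/51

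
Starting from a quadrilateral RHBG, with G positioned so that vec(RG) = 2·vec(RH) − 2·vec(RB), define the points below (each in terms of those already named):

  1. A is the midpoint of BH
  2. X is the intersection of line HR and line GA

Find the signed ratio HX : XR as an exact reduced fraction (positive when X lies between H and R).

HX:XR = 1/4

Work in coordinates with R = (0, 0), H = (1, 0), B = (0, 1), G = (2, -2).
1. A is the midpoint of BH ⇒ A = (1/2, 1/2)
2. X is the intersection of line HR and line GA ⇒ X = (4/5, 0)
X = H + t·(R−H) with t = 1/5, so HX:XR = t:(1−t) = 1/5:4/5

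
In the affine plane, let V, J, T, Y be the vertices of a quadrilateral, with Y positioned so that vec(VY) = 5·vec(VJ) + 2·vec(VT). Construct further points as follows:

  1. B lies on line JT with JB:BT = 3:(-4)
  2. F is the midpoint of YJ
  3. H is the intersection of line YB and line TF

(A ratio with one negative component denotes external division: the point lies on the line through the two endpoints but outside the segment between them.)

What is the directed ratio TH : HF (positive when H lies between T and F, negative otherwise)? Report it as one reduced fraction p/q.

Set V = (0, 0), J = (1, 0), T = (0, 1), Y = (5, 2); any affine frame gives the same invariant.
1. B lies on line JT with JB:BT = 3:(-4) ⇒ B = (4, -3)
2. F is the midpoint of YJ ⇒ F = (3, 1)
3. H is the intersection of line YB and line TF ⇒ H = (24/5, 1)
H = T + t·(F−T) with t = 8/5, so TH:HF = t:(1−t) = 8/5:-3/5

TH:HF = -8/3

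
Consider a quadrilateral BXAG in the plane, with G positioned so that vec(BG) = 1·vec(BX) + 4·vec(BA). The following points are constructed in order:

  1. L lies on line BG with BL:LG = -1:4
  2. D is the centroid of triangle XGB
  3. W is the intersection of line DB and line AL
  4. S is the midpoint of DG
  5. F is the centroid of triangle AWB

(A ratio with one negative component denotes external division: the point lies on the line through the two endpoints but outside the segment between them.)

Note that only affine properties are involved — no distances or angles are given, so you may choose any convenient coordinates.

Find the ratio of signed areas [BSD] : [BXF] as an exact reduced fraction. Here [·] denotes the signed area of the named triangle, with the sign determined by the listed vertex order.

[BSD]:[BXF] = -10/3

Set B = (0, 0), X = (1, 0), A = (0, 1), G = (1, 4); any affine frame gives the same invariant.
1. L lies on line BG with BL:LG = -1:4 ⇒ L = (-1/3, -4/3)
2. D is the centroid of triangle XGB ⇒ D = (2/3, 4/3)
3. W is the intersection of line DB and line AL ⇒ W = (-1/5, -2/5)
4. S is the midpoint of DG ⇒ S = (5/6, 8/3)
5. F is the centroid of triangle AWB ⇒ F = (-1/15, 1/5)
2·[BSD] = -2/3, 2·[BXF] = 1/5
[BSD]:[BXF] = -2/3:1/5 = -10/3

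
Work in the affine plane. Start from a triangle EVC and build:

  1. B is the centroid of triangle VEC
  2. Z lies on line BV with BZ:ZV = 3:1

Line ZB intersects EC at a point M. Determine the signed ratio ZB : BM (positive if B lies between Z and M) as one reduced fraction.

ZB:BM = 3/2

Assign E = (0, 0), V = (1, 0), C = (0, 1) — the answer is frame-independent, so this choice is without loss of generality.
1. B is the centroid of triangle VEC ⇒ B = (1/3, 1/3)
2. Z lies on line BV with BZ:ZV = 3:1 ⇒ Z = (5/6, 1/12)
line ZB meets EC at M = (0, 1/2)
B = Z + t·(M−Z) with t = 3/5, so ZB:BM = 3/5:2/5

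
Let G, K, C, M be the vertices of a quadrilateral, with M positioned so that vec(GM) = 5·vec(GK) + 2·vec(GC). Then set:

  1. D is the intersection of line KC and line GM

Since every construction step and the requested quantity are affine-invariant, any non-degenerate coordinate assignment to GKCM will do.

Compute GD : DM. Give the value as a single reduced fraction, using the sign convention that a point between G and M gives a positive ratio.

GD:DM = 1/6

Choose coordinates G = (0, 0), K = (1, 0), C = (0, 1), M = (5, 2).
1. D is the intersection of line KC and line GM ⇒ D = (5/7, 2/7)
D = G + t·(M−G) with t = 1/7, so GD:DM = t:(1−t) = 1/7:6/7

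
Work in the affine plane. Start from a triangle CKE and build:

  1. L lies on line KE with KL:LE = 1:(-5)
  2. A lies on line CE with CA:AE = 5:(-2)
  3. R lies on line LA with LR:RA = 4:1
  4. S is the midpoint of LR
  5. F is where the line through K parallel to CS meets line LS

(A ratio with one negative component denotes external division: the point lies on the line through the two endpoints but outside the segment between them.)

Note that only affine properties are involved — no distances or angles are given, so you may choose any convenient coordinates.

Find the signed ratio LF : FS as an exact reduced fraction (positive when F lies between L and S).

Assign C = (0, 0), K = (1, 0), E = (0, 1) — the answer is frame-independent, so this choice is without loss of generality.
1. L lies on line KE with KL:LE = 1:(-5) ⇒ L = (5/4, -1/4)
2. A lies on line CE with CA:AE = 5:(-2) ⇒ A = (0, 5/3)
3. R lies on line LA with LR:RA = 4:1 ⇒ R = (1/4, 77/60)
4. S is the midpoint of LR ⇒ S = (3/4, 31/60)
5. F is where the line through K parallel to CS meets line LS ⇒ F = (53/50, 31/750)
F = L + t·(S−L) with t = 19/50, so LF:FS = t:(1−t) = 19/50:31/50

LF:FS = 19/31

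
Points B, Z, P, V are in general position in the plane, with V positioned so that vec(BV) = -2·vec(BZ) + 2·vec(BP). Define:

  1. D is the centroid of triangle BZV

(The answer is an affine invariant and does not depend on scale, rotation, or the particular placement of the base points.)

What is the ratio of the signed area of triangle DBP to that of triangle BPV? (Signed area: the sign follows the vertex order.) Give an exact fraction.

[DBP]:[BPV] = 1/6

Set B = (0, 0), Z = (1, 0), P = (0, 1), V = (-2, 2); any affine frame gives the same invariant.
1. D is the centroid of triangle BZV ⇒ D = (-1/3, 2/3)
2·[DBP] = 1/3, 2·[BPV] = 2
[DBP]:[BPV] = 1/3:2 = 1/6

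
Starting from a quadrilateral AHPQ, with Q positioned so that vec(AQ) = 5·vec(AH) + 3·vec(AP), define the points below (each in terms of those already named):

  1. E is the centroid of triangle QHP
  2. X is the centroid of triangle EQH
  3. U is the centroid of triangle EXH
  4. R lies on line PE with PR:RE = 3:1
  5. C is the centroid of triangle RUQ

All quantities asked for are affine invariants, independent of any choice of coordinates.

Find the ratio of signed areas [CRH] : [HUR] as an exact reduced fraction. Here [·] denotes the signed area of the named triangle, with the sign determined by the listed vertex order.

Assign A = (0, 0), H = (1, 0), P = (0, 1), Q = (5, 3) — the answer is frame-independent, so this choice is without loss of generality.
1. E is the centroid of triangle QHP ⇒ E = (2, 4/3)
2. X is the centroid of triangle EQH ⇒ X = (8/3, 13/9)
3. U is the centroid of triangle EXH ⇒ U = (17/9, 25/27)
4. R lies on line PE with PR:RE = 3:1 ⇒ R = (3/2, 5/4)
5. C is the centroid of triangle RUQ ⇒ C = (151/54, 559/324)
2·[CRH] = 112/81, 2·[HUR] = 35/54
[CRH]:[HUR] = 112/81:35/54 = 32/15

[CRH]:[HUR] = 32/15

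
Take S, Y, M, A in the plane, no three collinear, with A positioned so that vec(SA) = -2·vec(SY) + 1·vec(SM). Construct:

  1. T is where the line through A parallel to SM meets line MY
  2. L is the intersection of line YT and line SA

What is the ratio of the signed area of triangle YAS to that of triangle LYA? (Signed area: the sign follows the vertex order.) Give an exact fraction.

Set S = (0, 0), Y = (1, 0), M = (0, 1), A = (-2, 1); any affine frame gives the same invariant.
1. T is where the line through A parallel to SM meets line MY ⇒ T = (-2, 3)
2. L is the intersection of line YT and line SA ⇒ L = (2, -1)
2·[YAS] = 1, 2·[LYA] = 2
[YAS]:[LYA] = 1:2 = 1/2

[YAS]:[LYA] = 1/2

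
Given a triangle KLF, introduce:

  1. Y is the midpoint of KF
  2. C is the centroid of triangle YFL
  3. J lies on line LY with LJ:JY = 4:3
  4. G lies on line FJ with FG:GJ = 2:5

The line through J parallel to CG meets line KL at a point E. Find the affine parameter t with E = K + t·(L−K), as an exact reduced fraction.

t = 55/87

Assign K = (0, 0), L = (1, 0), F = (0, 1) — the answer is frame-independent, so this choice is without loss of generality.
1. Y is the midpoint of KF ⇒ Y = (0, 1/2)
2. C is the centroid of triangle YFL ⇒ C = (1/3, 1/2)
3. J lies on line LY with LJ:JY = 4:3 ⇒ J = (3/7, 2/7)
4. G lies on line FJ with FG:GJ = 2:5 ⇒ G = (6/49, 39/49)
through J parallel to CG: direction (-31/147, 29/98); meets KL at E = (55/87, 0)
E = K + t·(L−K) with t = 55/87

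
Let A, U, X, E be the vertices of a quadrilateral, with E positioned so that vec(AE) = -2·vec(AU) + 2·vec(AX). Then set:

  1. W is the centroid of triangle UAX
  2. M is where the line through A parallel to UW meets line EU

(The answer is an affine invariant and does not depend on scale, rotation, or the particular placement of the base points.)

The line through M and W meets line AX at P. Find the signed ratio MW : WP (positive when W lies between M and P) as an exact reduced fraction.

MW:WP = 11

Work in coordinates with A = (0, 0), U = (1, 0), X = (0, 1), E = (-2, 2).
1. W is the centroid of triangle UAX ⇒ W = (1/3, 1/3)
2. M is where the line through A parallel to UW meets line EU ⇒ M = (4, -2)
line MW meets AX at P = (0, 6/11)
W = M + t·(P−M) with t = 11/12, so MW:WP = 11/12:1/12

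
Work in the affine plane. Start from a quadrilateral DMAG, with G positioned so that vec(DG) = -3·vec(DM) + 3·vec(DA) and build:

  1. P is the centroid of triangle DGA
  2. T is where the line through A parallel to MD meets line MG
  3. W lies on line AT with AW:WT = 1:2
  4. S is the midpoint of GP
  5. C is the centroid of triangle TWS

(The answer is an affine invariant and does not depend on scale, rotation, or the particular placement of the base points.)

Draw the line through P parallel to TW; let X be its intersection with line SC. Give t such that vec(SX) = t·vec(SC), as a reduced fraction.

Assign D = (0, 0), M = (1, 0), A = (0, 1), G = (-3, 3) — the answer is frame-independent, so this choice is without loss of generality.
1. P is the centroid of triangle DGA ⇒ P = (-1, 4/3)
2. T is where the line through A parallel to MD meets line MG ⇒ T = (-1/3, 1)
3. W lies on line AT with AW:WT = 1:2 ⇒ W = (-1/9, 1)
4. S is the midpoint of GP ⇒ S = (-2, 13/6)
5. C is the centroid of triangle TWS ⇒ C = (-22/27, 25/18)
through P parallel to TW: direction (2/9, 0); meets SC at X = (-46/63, 4/3)
X = S + t·(C−S) with t = 15/14

t = 15/14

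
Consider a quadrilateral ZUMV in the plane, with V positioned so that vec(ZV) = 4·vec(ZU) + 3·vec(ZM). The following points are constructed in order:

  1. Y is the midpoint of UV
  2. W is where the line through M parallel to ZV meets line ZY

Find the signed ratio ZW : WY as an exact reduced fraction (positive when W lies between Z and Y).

Choose coordinates Z = (0, 0), U = (1, 0), M = (0, 1), V = (4, 3).
1. Y is the midpoint of UV ⇒ Y = (5/2, 3/2)
2. W is where the line through M parallel to ZV meets line ZY ⇒ W = (-20/3, -4)
W = Z + t·(Y−Z) with t = -8/3, so ZW:WY = t:(1−t) = -8/3:11/3

ZW:WY = -8/11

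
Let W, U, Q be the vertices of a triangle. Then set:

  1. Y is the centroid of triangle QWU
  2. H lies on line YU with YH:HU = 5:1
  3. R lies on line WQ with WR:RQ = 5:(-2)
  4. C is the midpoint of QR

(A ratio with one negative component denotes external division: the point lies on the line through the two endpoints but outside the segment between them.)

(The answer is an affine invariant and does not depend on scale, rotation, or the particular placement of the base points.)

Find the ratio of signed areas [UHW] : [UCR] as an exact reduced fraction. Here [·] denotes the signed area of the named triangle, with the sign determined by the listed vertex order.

Work in coordinates with W = (0, 0), U = (1, 0), Q = (0, 1).
1. Y is the centroid of triangle QWU ⇒ Y = (1/3, 1/3)
2. H lies on line YU with YH:HU = 5:1 ⇒ H = (8/9, 1/18)
3. R lies on line WQ with WR:RQ = 5:(-2) ⇒ R = (0, 5/3)
4. C is the midpoint of QR ⇒ C = (0, 4/3)
2·[UHW] = 1/18, 2·[UCR] = -1/3
[UHW]:[UCR] = 1/18:-1/3 = -1/6

[UHW]:[UCR] = -1/6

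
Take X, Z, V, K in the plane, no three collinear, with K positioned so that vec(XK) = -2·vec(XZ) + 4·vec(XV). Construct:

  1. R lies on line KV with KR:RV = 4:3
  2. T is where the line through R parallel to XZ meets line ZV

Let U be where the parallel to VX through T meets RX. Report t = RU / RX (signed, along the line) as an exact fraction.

t = -1/2

Set X = (0, 0), Z = (1, 0), V = (0, 1), K = (-2, 4); any affine frame gives the same invariant.
1. R lies on line KV with KR:RV = 4:3 ⇒ R = (-6/7, 16/7)
2. T is where the line through R parallel to XZ meets line ZV ⇒ T = (-9/7, 16/7)
through T parallel to VX: direction (0, -1); meets RX at U = (-9/7, 24/7)
U = R + t·(X−R) with t = -1/2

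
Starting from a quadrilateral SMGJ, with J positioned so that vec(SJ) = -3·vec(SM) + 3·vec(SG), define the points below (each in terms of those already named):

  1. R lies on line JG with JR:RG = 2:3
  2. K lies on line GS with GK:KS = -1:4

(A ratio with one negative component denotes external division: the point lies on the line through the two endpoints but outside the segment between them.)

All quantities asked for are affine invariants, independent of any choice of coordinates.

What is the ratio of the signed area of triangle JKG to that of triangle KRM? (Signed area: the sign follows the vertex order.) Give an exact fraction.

Set S = (0, 0), M = (1, 0), G = (0, 1), J = (-3, 3); any affine frame gives the same invariant.
1. R lies on line JG with JR:RG = 2:3 ⇒ R = (-9/5, 11/5)
2. K lies on line GS with GK:KS = -1:4 ⇒ K = (0, 4/3)
2·[JKG] = -1, 2·[KRM] = 23/15
[JKG]:[KRM] = -1:23/15 = -15/23

[JKG]:[KRM] = -15/23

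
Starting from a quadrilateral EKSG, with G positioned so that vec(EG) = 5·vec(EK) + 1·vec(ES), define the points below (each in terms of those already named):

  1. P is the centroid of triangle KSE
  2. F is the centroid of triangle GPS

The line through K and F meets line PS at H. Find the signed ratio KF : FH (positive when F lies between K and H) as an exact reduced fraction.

KF:FH = -7/10

Work in coordinates with E = (0, 0), K = (1, 0), S = (0, 1), G = (5, 1).
1. P is the centroid of triangle KSE ⇒ P = (1/3, 1/3)
2. F is the centroid of triangle GPS ⇒ F = (16/9, 7/9)
line KF meets PS at H = (2/3, -1/3)
F = K + t·(H−K) with t = -7/3, so KF:FH = -7/3:10/3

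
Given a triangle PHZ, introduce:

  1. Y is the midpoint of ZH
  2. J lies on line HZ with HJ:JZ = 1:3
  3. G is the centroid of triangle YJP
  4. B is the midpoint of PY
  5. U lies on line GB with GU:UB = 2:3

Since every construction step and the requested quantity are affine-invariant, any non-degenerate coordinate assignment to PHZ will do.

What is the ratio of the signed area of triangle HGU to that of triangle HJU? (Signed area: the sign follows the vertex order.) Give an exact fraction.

Work in coordinates with P = (0, 0), H = (1, 0), Z = (0, 1).
1. Y is the midpoint of ZH ⇒ Y = (1/2, 1/2)
2. J lies on line HZ with HJ:JZ = 1:3 ⇒ J = (3/4, 1/4)
3. G is the centroid of triangle YJP ⇒ G = (5/12, 1/4)
4. B is the midpoint of PY ⇒ B = (1/4, 1/4)
5. U lies on line GB with GU:UB = 2:3 ⇒ U = (7/20, 1/4)
2·[HGU] = 1/60, 2·[HJU] = 1/10
[HGU]:[HJU] = 1/60:1/10 = 1/6

[HGU]:[HJU] = 1/6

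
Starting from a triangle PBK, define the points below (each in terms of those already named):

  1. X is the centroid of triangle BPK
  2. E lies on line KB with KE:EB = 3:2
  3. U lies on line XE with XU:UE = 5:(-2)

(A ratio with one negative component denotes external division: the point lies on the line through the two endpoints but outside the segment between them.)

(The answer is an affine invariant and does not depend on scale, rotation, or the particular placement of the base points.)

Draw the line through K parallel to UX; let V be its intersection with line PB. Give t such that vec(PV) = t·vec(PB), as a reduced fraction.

Choose coordinates P = (0, 0), B = (1, 0), K = (0, 1).
1. X is the centroid of triangle BPK ⇒ X = (1/3, 1/3)
2. E lies on line KB with KE:EB = 3:2 ⇒ E = (3/5, 2/5)
3. U lies on line XE with XU:UE = 5:(-2) ⇒ U = (7/9, 4/9)
through K parallel to UX: direction (-4/9, -1/9); meets PB at V = (-4, 0)
V = P + t·(B−P) with t = -4

t = -4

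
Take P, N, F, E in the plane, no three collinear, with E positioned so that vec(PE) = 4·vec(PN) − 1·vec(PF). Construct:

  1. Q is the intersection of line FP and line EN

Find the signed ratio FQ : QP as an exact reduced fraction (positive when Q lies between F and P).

Work in coordinates with P = (0, 0), N = (1, 0), F = (0, 1), E = (4, -1).
1. Q is the intersection of line FP and line EN ⇒ Q = (0, 1/3)
Q = F + t·(P−F) with t = 2/3, so FQ:QP = t:(1−t) = 2/3:1/3

FQ:QP = 2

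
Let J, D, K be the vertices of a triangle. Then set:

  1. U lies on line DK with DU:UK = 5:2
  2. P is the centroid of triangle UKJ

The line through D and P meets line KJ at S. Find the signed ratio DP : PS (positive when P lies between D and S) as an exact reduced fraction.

DP:PS = 19/2

Work in coordinates with J = (0, 0), D = (1, 0), K = (0, 1).
1. U lies on line DK with DU:UK = 5:2 ⇒ U = (2/7, 5/7)
2. P is the centroid of triangle UKJ ⇒ P = (2/21, 4/7)
line DP meets KJ at S = (0, 12/19)
P = D + t·(S−D) with t = 19/21, so DP:PS = 19/21:2/21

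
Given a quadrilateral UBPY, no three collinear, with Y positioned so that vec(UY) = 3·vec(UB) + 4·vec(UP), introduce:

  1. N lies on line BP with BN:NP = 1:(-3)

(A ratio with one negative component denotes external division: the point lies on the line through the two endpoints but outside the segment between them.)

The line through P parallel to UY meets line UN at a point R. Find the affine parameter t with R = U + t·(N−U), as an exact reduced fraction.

t = -2/5

Work in coordinates with U = (0, 0), B = (1, 0), P = (0, 1), Y = (3, 4).
1. N lies on line BP with BN:NP = 1:(-3) ⇒ N = (3/2, -1/2)
through P parallel to UY: direction (3, 4); meets UN at R = (-3/5, 1/5)
R = U + t·(N−U) with t = -2/5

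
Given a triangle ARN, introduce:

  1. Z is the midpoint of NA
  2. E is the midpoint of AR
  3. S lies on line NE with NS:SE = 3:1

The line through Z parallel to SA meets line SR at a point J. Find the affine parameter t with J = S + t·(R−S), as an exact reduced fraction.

t = -3/4

Choose coordinates A = (0, 0), R = (1, 0), N = (0, 1).
1. Z is the midpoint of NA ⇒ Z = (0, 1/2)
2. E is the midpoint of AR ⇒ E = (1/2, 0)
3. S lies on line NE with NS:SE = 3:1 ⇒ S = (3/8, 1/4)
through Z parallel to SA: direction (-3/8, -1/4); meets SR at J = (-3/32, 7/16)
J = S + t·(R−S) with t = -3/4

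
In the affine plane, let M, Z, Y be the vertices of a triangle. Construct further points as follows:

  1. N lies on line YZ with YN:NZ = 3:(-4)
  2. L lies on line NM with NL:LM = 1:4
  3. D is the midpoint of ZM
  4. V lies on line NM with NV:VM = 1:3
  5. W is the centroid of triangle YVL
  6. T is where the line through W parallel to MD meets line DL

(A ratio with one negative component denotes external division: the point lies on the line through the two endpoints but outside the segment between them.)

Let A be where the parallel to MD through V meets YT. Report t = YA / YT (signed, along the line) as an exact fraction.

Choose coordinates M = (0, 0), Z = (1, 0), Y = (0, 1).
1. N lies on line YZ with YN:NZ = 3:(-4) ⇒ N = (-3, 4)
2. L lies on line NM with NL:LM = 1:4 ⇒ L = (-12/5, 16/5)
3. D is the midpoint of ZM ⇒ D = (1/2, 0)
4. V lies on line NM with NV:VM = 1:3 ⇒ V = (-9/4, 3)
5. W is the centroid of triangle YVL ⇒ W = (-31/20, 12/5)
6. T is where the line through W parallel to MD meets line DL ⇒ T = (-67/40, 12/5)
through V parallel to MD: direction (1/2, 0); meets YT at A = (-67/28, 3)
A = Y + t·(T−Y) with t = 10/7

t = 10/7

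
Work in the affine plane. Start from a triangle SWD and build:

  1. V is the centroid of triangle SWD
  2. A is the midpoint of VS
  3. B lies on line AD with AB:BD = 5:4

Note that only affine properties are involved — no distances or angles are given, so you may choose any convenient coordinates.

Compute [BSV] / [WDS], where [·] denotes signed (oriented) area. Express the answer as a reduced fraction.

[BSV]:[WDS] = 5/27

Work in coordinates with S = (0, 0), W = (1, 0), D = (0, 1).
1. V is the centroid of triangle SWD ⇒ V = (1/3, 1/3)
2. A is the midpoint of VS ⇒ A = (1/6, 1/6)
3. B lies on line AD with AB:BD = 5:4 ⇒ B = (2/27, 17/27)
2·[BSV] = 5/27, 2·[WDS] = 1
[BSV]:[WDS] = 5/27:1 = 5/27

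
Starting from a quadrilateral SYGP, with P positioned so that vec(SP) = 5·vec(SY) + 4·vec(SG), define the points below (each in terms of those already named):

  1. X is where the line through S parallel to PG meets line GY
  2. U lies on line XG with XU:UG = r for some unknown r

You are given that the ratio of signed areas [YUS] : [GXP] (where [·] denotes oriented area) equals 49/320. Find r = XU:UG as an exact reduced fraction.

r = 5/3

Work in coordinates with S = (0, 0), Y = (1, 0), G = (0, 1), P = (5, 4).
1. X is where the line through S parallel to PG meets line GY ⇒ X = (5/8, 3/8)
2. With XU:UG = r, write λ = r/(r+1) so U = X + λ·(G−X); U is affine-linear in λ
Every point depending on U is an affine combination of U and λ-independent points, so each such coordinate is linear in λ; the λ² term in each signed area is a multiple of (G−X)×(G−X) = 0, so 2·[YUS] and 2·[GXP] are each linear in λ. Evaluating at λ=0 and λ=1:
  2·[YUS] = 5/8·λ + 3/8,   2·[GXP] = 5
So [YUS]:[GXP] = (5/8·λ + 3/8) / (5). Setting this equal to 49/320:
  5/8·λ + 3/8 = 49/320·(5)  ⇒  λ = 5/8
Then r = λ/(1−λ) = (5/8)/(3/8) = 5/3. Check: with r = 5/3, U = (15/64, 49/64) and [YUS]:[GXP] = 49/320 as required.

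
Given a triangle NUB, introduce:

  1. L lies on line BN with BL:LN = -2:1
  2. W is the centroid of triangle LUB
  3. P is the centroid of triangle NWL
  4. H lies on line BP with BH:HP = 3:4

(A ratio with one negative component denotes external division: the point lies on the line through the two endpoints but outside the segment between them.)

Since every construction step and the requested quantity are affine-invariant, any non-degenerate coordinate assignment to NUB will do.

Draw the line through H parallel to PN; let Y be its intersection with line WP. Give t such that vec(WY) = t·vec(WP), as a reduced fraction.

Assign N = (0, 0), U = (1, 0), B = (0, 1) — the answer is frame-independent, so this choice is without loss of generality.
1. L lies on line BN with BL:LN = -2:1 ⇒ L = (0, -1)
2. W is the centroid of triangle LUB ⇒ W = (1/3, 0)
3. P is the centroid of triangle NWL ⇒ P = (1/9, -1/3)
4. H lies on line BP with BH:HP = 3:4 ⇒ H = (1/21, 3/7)
through H parallel to PN: direction (-1/9, 1/3); meets WP at Y = (5/21, -1/7)
Y = W + t·(P−W) with t = 3/7

t = 3/7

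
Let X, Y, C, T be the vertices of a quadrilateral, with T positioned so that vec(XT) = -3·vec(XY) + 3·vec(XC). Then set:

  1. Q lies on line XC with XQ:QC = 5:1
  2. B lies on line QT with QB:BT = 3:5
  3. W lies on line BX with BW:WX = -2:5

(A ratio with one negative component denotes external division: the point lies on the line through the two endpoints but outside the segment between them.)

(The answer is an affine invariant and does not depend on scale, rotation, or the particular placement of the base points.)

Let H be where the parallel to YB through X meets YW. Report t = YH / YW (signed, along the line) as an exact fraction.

t = -3/2

Choose coordinates X = (0, 0), Y = (1, 0), C = (0, 1), T = (-3, 3).
1. Q lies on line XC with XQ:QC = 5:1 ⇒ Q = (0, 5/6)
2. B lies on line QT with QB:BT = 3:5 ⇒ B = (-9/8, 79/48)
3. W lies on line BX with BW:WX = -2:5 ⇒ W = (-15/8, 395/144)
through X parallel to YB: direction (-17/8, 79/48); meets YW at H = (85/16, -395/96)
H = Y + t·(W−Y) with t = -3/2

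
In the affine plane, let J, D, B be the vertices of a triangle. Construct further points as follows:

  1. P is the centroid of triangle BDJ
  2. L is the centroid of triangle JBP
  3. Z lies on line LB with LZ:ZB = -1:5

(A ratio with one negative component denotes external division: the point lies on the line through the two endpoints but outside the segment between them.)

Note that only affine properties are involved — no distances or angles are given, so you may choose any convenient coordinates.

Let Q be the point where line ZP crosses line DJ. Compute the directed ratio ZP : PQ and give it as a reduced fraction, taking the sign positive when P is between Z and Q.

Work in coordinates with J = (0, 0), D = (1, 0), B = (0, 1).
1. P is the centroid of triangle BDJ ⇒ P = (1/3, 1/3)
2. L is the centroid of triangle JBP ⇒ L = (1/9, 4/9)
3. Z lies on line LB with LZ:ZB = -1:5 ⇒ Z = (5/36, 11/36)
line ZP meets DJ at Q = (-2, 0)
P = Z + t·(Q−Z) with t = -1/11, so ZP:PQ = -1/11:12/11

ZP:PQ = -1/12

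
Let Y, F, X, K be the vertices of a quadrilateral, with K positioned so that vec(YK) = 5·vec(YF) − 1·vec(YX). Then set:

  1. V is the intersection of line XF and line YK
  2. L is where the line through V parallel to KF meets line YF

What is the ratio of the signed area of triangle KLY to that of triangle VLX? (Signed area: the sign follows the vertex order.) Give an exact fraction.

[KLY]:[VLX] = -4/15

Set Y = (0, 0), F = (1, 0), X = (0, 1), K = (5, -1); any affine frame gives the same invariant.
1. V is the intersection of line XF and line YK ⇒ V = (5/4, -1/4)
2. L is where the line through V parallel to KF meets line YF ⇒ L = (1/4, 0)
2·[KLY] = 1/4, 2·[VLX] = -15/16
[KLY]:[VLX] = 1/4:-15/16 = -4/15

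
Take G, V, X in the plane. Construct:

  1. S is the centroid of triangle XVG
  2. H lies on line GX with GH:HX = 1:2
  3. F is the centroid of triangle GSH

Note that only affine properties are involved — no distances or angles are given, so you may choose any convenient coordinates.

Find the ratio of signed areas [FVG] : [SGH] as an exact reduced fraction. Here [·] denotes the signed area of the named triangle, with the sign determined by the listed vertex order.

[FVG]:[SGH] = 2

Work in coordinates with G = (0, 0), V = (1, 0), X = (0, 1).
1. S is the centroid of triangle XVG ⇒ S = (1/3, 1/3)
2. H lies on line GX with GH:HX = 1:2 ⇒ H = (0, 1/3)
3. F is the centroid of triangle GSH ⇒ F = (1/9, 2/9)
2·[FVG] = -2/9, 2·[SGH] = -1/9
[FVG]:[SGH] = -2/9:-1/9 = 2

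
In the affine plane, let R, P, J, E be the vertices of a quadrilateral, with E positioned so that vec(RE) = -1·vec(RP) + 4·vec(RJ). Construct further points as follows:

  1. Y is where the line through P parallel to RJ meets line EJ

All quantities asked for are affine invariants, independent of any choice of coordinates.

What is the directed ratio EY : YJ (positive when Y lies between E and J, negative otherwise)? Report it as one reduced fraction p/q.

Choose coordinates R = (0, 0), P = (1, 0), J = (0, 1), E = (-1, 4).
1. Y is where the line through P parallel to RJ meets line EJ ⇒ Y = (1, -2)
Y = E + t·(J−E) with t = 2, so EY:YJ = t:(1−t) = 2:-1

EY:YJ = -2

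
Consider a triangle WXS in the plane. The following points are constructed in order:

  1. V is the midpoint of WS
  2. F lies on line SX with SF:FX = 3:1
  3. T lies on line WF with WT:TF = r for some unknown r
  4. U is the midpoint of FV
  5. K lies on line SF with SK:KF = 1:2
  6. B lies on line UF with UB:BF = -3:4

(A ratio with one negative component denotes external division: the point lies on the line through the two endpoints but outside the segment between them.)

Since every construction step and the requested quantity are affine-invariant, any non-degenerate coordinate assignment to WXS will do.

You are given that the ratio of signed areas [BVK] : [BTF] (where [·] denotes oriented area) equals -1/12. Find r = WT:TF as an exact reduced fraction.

Choose coordinates W = (0, 0), X = (1, 0), S = (0, 1).
1. V is the midpoint of WS ⇒ V = (0, 1/2)
2. F lies on line SX with SF:FX = 3:1 ⇒ F = (3/4, 1/4)
3. With WT:TF = r, write λ = r/(r+1) so T = W + λ·(F−W); T is affine-linear in λ
4. U is the midpoint of FV ⇒ U = (3/8, 3/8)
5. K lies on line SF with SK:KF = 1:2 ⇒ K = (1/4, 3/4)
6. B lies on line UF with UB:BF = -3:4 ⇒ B = (-3/4, 3/4)
Every point depending on T is an affine combination of T and λ-independent points, so each such coordinate is linear in λ; the λ² term in each signed area is a multiple of (F−W)×(F−W) = 0, so 2·[BVK] and 2·[BTF] are each linear in λ. Evaluating at λ=0 and λ=1:
  2·[BVK] = 1/4,   2·[BTF] = -3/4·λ + 3/4
So [BVK]:[BTF] = (1/4) / (-3/4·λ + 3/4). Setting this equal to -1/12:
  1/4 = -1/12·(-3/4·λ + 3/4)  ⇒  λ = 5
Then r = λ/(1−λ) = (5)/(-4) = -5/4. Check: with r = -5/4, T = (15/4, 5/4) and [BVK]:[BTF] = -1/12 as required.

r = -5/4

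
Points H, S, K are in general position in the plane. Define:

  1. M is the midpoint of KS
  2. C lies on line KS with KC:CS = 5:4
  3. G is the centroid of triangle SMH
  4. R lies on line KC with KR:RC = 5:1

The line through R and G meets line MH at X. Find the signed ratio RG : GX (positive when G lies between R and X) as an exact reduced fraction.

RG:GX = -11/9

Set H = (0, 0), S = (1, 0), K = (0, 1); any affine frame gives the same invariant.
1. M is the midpoint of KS ⇒ M = (1/2, 1/2)
2. C lies on line KS with KC:CS = 5:4 ⇒ C = (5/9, 4/9)
3. G is the centroid of triangle SMH ⇒ G = (1/2, 1/6)
4. R lies on line KC with KR:RC = 5:1 ⇒ R = (25/54, 29/54)
line RG meets MH at X = (31/66, 31/66)
G = R + t·(X−R) with t = 11/2, so RG:GX = 11/2:-9/2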